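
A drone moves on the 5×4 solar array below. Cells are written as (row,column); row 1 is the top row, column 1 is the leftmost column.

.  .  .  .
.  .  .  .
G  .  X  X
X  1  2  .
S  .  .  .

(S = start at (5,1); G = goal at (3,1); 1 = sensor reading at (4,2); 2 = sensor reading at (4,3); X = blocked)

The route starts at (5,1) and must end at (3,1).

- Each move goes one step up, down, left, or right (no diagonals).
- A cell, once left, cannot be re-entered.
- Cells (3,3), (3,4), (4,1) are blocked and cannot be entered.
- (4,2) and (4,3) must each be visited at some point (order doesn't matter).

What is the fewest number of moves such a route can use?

Any route passes through (4,2) and (4,3) in some order between (5,1) and (3,1). Summing Manhattan distances along each leg and taking the cheapest ordering ((5,1) → (4,2) → (4,3) → (3,1)) gives a lower bound of 2 + 1 + 3 = 6 moves.
A route of 6 moves achieves this: (5,1) → (5,2) → (5,3) → (4,3) → (4,2) → (3,2) → (3,1).
Since 6 matches the lower bound, it is optimal.

6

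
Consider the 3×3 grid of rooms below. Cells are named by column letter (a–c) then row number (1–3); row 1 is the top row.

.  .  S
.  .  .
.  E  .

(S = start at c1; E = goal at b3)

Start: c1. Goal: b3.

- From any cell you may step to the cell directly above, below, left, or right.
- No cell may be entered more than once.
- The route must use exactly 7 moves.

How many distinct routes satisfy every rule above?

Need simple routes of exactly 7 moves from c1 to b3 (Manhattan distance 3, so 2 moves are spent on a detour and 2 undoing it).
Enumerating: c1 c2 b2 b1 a1 a2 a3 b3 | c1 b1 a1 a2 b2 c2 c3 b3.
That gives 2 routes.

2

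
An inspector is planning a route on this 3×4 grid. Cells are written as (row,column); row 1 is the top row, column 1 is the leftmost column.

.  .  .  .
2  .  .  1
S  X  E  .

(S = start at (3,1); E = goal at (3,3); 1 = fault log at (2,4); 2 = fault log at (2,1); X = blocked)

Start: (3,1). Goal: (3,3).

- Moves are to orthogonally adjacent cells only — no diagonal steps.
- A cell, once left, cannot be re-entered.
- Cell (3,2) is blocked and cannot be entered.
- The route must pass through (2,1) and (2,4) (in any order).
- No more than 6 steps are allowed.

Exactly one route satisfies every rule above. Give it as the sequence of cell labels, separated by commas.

(3,1), (2,1), (2,2), (2,3), (2,4), (3,4), (3,3)

The budget equals the shortest possible length, so every move has to be on a shortest route through the required cells.
Route from (3,1): up to (2,1), 3× right (reaching (2,4)), down to (3,4), left to (3,3) — 6 moves in all.
Check: all required cells visited; 6 ≤ 6 moves.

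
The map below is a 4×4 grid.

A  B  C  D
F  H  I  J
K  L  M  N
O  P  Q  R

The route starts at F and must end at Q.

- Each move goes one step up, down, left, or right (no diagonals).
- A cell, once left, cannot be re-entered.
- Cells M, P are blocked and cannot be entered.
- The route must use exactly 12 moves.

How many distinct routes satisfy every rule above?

0

Need simple routes of exactly 12 moves from F to Q (Manhattan distance 4, so 4 moves are spent on a detour and 4 undoing it).
No route satisfies every constraint, so the count is 0.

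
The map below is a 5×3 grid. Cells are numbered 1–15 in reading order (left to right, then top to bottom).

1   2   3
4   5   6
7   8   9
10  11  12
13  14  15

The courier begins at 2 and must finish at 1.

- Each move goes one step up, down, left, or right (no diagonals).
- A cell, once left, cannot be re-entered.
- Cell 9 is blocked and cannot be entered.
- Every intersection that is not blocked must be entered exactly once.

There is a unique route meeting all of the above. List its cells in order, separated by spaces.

2 3 6 5 8 11 12 15 14 13 10 7 4 1

Need to visit all 14 open cells exactly once, starting at 2 and ending at 1.
Route from 2: right 1 to 3, down 1 to 6, left 1 to 5, down 2 to 11, right 1 to 12, down 1 to 15, left 2 to 13, up 4 to 1 — 13 moves in all.
Check: all 14 open cells covered.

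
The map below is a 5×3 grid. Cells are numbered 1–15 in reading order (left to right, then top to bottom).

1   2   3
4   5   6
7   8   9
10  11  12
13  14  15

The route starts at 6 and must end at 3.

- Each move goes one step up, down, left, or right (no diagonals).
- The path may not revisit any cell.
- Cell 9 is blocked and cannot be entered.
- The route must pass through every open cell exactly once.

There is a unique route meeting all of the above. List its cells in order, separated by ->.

Need to visit all 14 open cells exactly once, starting at 6 and ending at 3.
Route from 6: left to 5, 2× down (reaching 11), right to 12, down to 15, 2× left (reaching 13), 4× up (reaching 1), 2× right (reaching 3) — 13 moves in all.
Check: all 14 open cells covered.

6 -> 5 -> 8 -> 11 -> 12 -> 15 -> 14 -> 13 -> 10 -> 7 -> 4 -> 1 -> 2 -> 3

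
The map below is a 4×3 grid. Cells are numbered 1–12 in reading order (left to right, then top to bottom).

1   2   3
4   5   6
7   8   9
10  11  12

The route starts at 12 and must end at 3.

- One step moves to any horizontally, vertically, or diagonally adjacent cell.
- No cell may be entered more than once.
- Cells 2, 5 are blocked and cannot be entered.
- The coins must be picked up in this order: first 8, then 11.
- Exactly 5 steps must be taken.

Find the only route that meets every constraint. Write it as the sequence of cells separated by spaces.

12 8 11 9 6 3

The waypoints must appear in the order 8, 11, with no cell reused.
Route from 12: up-left 1 to 8, down 1 to 11, up-right 1 to 9, up 2 to 3 — 5 moves in all.
Check: order respected (8 at step 1, 11 at step 2); 5 moves as required.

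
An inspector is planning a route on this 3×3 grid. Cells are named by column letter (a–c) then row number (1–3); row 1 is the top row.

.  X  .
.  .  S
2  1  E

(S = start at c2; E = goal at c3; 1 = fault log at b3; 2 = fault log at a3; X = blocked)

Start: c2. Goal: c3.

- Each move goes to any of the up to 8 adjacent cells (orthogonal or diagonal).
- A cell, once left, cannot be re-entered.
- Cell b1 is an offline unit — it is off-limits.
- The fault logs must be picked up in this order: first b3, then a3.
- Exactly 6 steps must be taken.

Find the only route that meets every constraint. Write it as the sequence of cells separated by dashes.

The waypoints must appear in the order b3, a3, with no cell reused.
Route from c2: down-left to b3, left to a3, 2× up (reaching a1), 2× down-right (reaching c3) — 6 moves in all.
Check: order respected (1 at step 1, 2 at step 2); 6 moves as required.

c2 - b3 - a3 - a2 - a1 - b2 - c3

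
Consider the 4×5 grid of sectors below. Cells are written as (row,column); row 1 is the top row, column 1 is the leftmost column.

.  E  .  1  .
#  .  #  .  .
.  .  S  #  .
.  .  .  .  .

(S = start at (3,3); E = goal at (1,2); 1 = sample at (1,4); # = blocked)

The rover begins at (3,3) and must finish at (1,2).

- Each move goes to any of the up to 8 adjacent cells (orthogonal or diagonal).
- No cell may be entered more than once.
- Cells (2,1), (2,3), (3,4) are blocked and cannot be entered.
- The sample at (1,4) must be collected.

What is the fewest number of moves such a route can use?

Any route passes through (1,4) somewhere between (3,3) and (1,2). Summing Chebyshev distances along the two legs ((3,3) → (1,4) → (1,2)) gives a lower bound of 2 + 2 = 4 moves.
A route of 4 moves achieves this: (3,3) → (2,4) → (1,4) → (1,3) → (1,2).
Since 4 matches the lower bound, it is optimal.

4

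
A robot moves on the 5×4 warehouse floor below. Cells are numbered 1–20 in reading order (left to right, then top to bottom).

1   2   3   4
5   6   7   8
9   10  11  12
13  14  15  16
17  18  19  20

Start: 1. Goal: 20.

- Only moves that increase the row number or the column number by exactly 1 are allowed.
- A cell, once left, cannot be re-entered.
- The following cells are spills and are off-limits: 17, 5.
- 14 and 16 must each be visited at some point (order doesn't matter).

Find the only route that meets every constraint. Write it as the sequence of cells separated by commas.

Moves only go right or down, so the column and row indices never decrease.
Route from 1: right 1 to 2, down 3 to 14, right 2 to 16, down 1 to 20 — 7 moves in all.
Check: all required cells visited.

1, 2, 6, 10, 14, 15, 16, 20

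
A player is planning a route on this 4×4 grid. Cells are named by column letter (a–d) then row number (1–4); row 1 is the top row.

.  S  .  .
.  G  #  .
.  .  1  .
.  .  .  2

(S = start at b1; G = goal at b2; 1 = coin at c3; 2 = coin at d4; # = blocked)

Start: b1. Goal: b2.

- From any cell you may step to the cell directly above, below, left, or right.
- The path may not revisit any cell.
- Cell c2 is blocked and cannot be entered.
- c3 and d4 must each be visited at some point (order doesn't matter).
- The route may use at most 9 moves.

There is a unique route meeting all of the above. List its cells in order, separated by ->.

The 9-move cap with required stops at c3, d4 leaves no slack for detours.
Route from b1: right 2 to d1, down 3 to d4, left 1 to c4, up 1 to c3, left 1 to b3, up 1 to b2 — 9 moves in all.
Check: all required cells visited; 9 ≤ 9 moves.

b1 -> c1 -> d1 -> d2 -> d3 -> d4 -> c4 -> c3 -> b3 -> b2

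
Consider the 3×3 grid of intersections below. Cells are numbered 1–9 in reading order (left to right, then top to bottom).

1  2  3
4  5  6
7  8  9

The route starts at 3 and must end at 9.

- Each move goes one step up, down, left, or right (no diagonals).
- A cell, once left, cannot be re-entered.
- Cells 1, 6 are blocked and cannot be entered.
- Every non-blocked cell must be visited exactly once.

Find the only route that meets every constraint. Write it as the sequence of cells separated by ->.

Need to visit all 7 open cells exactly once, starting at 3 and ending at 9.
Cell 4 has only two open neighbours (7 and 5), so the path must pass straight through it: one of those is the cell it's entered from and the other is where it exits.
Route from 3: left to 2, down to 5, left to 4, down to 7, 2× right (reaching 9) — 6 moves in all.
Check: all 7 open cells covered.

3 -> 2 -> 5 -> 4 -> 7 -> 8 -> 9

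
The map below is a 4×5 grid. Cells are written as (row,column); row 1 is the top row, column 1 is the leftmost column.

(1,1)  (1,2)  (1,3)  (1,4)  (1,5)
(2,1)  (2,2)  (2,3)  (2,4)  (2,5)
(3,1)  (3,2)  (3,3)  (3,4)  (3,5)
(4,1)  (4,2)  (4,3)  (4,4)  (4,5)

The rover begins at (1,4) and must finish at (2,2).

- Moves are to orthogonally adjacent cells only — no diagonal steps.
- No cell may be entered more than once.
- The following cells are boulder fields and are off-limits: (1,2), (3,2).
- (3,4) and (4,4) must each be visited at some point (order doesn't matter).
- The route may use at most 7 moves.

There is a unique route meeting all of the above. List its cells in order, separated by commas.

The budget equals the shortest possible length, so every move has to be on a shortest route through the required cells.
Route from (1,4): 3× down (reaching (4,4)), left to (4,3), 2× up (reaching (2,3)), left to (2,2) — 7 moves in all.
Check: all required cells visited; 7 ≤ 7 moves.

(1,4), (2,4), (3,4), (4,4), (4,3), (3,3), (2,3), (2,2)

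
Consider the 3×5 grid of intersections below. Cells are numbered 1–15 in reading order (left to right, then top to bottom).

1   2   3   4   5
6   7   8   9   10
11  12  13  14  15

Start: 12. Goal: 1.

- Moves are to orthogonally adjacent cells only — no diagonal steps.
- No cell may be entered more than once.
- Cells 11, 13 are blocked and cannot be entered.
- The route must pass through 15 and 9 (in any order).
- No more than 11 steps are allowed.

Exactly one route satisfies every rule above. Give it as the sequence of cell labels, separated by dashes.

12 - 7 - 8 - 9 - 14 - 15 - 10 - 5 - 4 - 3 - 2 - 1

Any route must reach 15 and 9 and still end at 1 within 11 moves, so the order of the required stops is forced.
Route from 12: up to 7, 2× right (reaching 9), down to 14, right to 15, 2× up (reaching 5), 4× left (reaching 1) — 11 moves in all.
Check: all required cells visited; 11 ≤ 11 moves.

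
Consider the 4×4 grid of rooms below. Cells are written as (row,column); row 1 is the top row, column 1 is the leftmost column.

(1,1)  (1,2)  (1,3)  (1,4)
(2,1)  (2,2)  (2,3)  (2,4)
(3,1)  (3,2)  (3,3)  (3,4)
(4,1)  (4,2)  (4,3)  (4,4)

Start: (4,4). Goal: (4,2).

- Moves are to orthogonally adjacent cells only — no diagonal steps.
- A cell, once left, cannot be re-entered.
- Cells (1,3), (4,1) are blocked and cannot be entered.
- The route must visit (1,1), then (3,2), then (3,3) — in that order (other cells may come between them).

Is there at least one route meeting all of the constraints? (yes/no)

yes

One route that works: (4,4) → (3,4) → (2,4) → (2,3) → (2,2) → (1,2) → (1,1) → (2,1) → (3,1) → (3,2) → (3,3) → (4,3) → (4,2).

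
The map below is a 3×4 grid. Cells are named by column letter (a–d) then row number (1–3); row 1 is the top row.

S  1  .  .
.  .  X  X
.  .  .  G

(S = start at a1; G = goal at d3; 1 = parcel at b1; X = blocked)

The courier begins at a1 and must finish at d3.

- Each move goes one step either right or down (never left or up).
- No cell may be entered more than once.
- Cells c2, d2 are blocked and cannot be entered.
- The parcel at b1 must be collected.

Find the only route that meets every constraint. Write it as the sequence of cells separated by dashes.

a1 - b1 - b2 - b3 - c3 - d3

Moves only go right or down, so the column and row indices never decrease.
Route from a1: right to b1, 2× down (reaching b3), 2× right (reaching d3) — 5 moves in all.
Check: all required cells visited.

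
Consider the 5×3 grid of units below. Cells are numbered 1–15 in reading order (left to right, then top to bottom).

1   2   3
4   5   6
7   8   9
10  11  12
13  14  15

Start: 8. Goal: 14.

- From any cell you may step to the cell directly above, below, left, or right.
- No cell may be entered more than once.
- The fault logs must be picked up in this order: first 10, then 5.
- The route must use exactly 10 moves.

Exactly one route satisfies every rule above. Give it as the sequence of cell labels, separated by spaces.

The waypoints must appear in the order 10, 5, with no cell reused.
Route from 8: down to 11, left to 10, 2× up (reaching 4), 2× right (reaching 6), 3× down (reaching 15), left to 14 — 10 moves in all.
Check: order respected (10 at step 2, 5 at step 5); 10 moves as required.

8 11 10 7 4 5 6 9 12 15 14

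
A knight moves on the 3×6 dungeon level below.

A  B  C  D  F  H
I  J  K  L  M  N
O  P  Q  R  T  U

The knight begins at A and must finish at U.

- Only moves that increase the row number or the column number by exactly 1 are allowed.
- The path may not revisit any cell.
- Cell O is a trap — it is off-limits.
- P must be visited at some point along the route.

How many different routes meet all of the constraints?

2

A right/down-only route from A to U makes exactly 2 down-moves and 5 right-moves in some order.
With no other constraints that would be C(7,2) = 21 routes.
Split at P and multiply the segment counts (each segment already excludes blocked cells): A→P: 2; P→U: 1; product = 2.
That gives 2 routes.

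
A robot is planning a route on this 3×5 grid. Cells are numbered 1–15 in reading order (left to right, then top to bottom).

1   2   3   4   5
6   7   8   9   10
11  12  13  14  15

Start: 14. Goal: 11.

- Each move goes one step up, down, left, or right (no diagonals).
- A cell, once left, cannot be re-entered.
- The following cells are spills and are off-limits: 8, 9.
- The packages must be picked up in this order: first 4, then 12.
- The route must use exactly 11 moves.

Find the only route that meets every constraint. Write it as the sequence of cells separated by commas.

The waypoints must appear in the order 4, 12, with no cell reused.
Route from 14: right to 15, 2× up (reaching 5), 4× left (reaching 1), down to 6, right to 7, down to 12, left to 11 — 11 moves in all.
Check: order respected (4 at step 4, 12 at step 10); 11 moves as required.

14, 15, 10, 5, 4, 3, 2, 1, 6, 7, 12, 11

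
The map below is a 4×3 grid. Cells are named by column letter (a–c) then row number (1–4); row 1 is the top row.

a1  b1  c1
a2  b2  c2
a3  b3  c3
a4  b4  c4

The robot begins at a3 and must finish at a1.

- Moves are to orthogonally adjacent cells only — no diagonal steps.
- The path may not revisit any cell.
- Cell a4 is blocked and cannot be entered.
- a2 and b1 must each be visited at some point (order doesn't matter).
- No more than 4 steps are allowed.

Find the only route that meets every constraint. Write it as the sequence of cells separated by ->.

a3 -> a2 -> b2 -> b1 -> a1

The 4-move cap with required stops at a2, b1 leaves no slack for detours.
Route from a3: up 1 to a2, right 1 to b2, up 1 to b1, left 1 to a1 — 4 moves in all.
Check: all required cells visited; 4 ≤ 4 moves.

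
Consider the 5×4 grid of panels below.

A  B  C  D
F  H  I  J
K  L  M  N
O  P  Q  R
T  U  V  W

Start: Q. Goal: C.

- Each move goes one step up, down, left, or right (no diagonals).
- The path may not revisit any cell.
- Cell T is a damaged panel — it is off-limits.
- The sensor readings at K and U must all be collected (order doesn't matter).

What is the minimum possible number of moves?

9

Any route passes through K and U in some order between Q and C. Summing Manhattan distances along each leg and taking the cheapest ordering (Q → U → K → C) gives a lower bound of 2 + 3 + 4 = 9 moves.
A route of 9 moves achieves this: Q → V → U → P → L → K → F → A → B → C.
Since 9 matches the lower bound, it is optimal.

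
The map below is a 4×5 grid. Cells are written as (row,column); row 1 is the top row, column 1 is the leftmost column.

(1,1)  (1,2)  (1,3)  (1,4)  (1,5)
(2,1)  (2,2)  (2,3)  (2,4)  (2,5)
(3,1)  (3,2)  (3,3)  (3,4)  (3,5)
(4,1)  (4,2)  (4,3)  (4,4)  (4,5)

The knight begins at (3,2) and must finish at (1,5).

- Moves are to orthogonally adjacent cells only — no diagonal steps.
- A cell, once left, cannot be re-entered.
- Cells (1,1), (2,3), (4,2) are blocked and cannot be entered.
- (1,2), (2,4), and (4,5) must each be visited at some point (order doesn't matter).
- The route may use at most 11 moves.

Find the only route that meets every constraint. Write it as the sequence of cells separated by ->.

The budget equals the shortest possible length, so every move has to be on a shortest route through the required cells.
Route from (3,2): 2× up (reaching (1,2)), 2× right (reaching (1,4)), 3× down (reaching (4,4)), right to (4,5), 3× up (reaching (1,5)) — 11 moves in all.
Check: all required cells visited; 11 ≤ 11 moves.

(3,2) -> (2,2) -> (1,2) -> (1,3) -> (1,4) -> (2,4) -> (3,4) -> (4,4) -> (4,5) -> (3,5) -> (2,5) -> (1,5)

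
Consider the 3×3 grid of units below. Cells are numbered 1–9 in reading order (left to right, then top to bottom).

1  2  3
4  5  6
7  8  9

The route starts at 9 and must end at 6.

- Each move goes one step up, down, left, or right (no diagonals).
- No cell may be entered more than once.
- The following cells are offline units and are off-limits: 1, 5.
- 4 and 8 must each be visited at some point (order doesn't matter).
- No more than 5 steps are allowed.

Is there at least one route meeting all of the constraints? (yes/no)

4 must be visited but has only one open neighbour (7), and it is neither the start nor the goal — the route would have to enter and leave through 7, re-entering it.

no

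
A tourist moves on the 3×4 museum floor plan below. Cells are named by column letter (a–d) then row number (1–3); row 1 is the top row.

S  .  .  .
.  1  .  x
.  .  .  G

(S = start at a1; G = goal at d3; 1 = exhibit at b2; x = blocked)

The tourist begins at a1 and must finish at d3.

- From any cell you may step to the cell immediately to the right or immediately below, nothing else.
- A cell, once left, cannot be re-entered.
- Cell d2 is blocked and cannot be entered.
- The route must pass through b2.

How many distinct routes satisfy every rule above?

A right/down-only route from a1 to d3 makes exactly 2 down-moves and 3 right-moves in some order.
With no other constraints that would be C(5,2) = 10 routes.
Split at b2 and multiply the segment counts (each segment already excludes blocked cells): a1→b2: 2; b2→d3: 2; product = 4.
That gives 4 routes.

4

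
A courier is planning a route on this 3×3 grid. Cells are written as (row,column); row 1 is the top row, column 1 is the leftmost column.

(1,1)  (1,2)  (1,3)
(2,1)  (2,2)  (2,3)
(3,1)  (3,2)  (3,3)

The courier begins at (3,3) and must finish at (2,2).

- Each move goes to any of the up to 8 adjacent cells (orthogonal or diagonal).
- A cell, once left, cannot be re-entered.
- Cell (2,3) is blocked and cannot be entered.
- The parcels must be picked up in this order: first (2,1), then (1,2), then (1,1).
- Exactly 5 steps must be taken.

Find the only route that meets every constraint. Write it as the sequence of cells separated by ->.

The waypoints must appear in the order (2,1), (1,2), (1,1), with no cell reused.
Route from (3,3): left 1 to (3,2), up-left 1 to (2,1), up-right 1 to (1,2), left 1 to (1,1), down-right 1 to (2,2) — 5 moves in all.
Check: order respected ((2,1) at step 2, (1,2) at step 3, (1,1) at step 4); 5 moves as required.

(3,3) -> (3,2) -> (2,1) -> (1,2) -> (1,1) -> (2,2)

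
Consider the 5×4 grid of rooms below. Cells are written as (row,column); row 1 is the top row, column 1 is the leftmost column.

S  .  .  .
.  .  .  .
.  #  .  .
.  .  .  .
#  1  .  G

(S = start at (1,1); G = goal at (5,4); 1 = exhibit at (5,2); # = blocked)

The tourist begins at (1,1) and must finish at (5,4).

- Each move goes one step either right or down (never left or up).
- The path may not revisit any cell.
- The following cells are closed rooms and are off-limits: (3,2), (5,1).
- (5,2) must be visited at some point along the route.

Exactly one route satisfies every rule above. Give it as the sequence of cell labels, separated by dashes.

Moves only go right or down, so the column and row indices never decrease.
Route from (1,1): 3× down (reaching (4,1)), right to (4,2), down to (5,2), 2× right (reaching (5,4)) — 7 moves in all.
Check: all required cells visited.

(1,1) - (2,1) - (3,1) - (4,1) - (4,2) - (5,2) - (5,3) - (5,4)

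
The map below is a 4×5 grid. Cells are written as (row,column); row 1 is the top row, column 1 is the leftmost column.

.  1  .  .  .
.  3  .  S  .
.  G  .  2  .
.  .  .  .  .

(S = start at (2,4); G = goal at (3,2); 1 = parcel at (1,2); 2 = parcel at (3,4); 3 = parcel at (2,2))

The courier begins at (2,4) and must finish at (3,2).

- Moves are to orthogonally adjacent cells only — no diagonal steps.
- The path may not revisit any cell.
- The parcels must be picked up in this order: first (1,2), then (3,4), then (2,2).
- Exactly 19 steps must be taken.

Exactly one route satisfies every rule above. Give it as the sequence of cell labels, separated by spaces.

The waypoints must appear in the order (1,2), (3,4), (2,2), with no cell reused.
Route from (2,4): right 1 to (2,5), up 1 to (1,5), left 4 to (1,1), down 3 to (4,1), right 4 to (4,5), up 1 to (3,5), left 2 to (3,3), up 1 to (2,3), left 1 to (2,2), down 1 to (3,2) — 19 moves in all.
Check: order respected (1 at step 5, 2 at step 15, 3 at step 18); 19 moves as required.

(2,4) (2,5) (1,5) (1,4) (1,3) (1,2) (1,1) (2,1) (3,1) (4,1) (4,2) (4,3) (4,4) (4,5) (3,5) (3,4) (3,3) (2,3) (2,2) (3,2)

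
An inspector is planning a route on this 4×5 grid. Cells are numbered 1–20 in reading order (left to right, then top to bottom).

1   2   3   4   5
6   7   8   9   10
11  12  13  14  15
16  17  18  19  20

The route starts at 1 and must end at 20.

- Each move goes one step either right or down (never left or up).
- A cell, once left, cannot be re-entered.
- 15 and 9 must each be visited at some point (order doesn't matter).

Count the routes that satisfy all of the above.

A right/down-only route from 1 to 20 makes exactly 3 down-moves and 4 right-moves in some order.
With no other constraints that would be C(7,3) = 35 routes.
A monotone route can only reach the required cells in the order 9, 15, so split there and multiply the segment counts: 1→9: 4; 9→15: 2; 15→20: 1; product = 8.
That gives 8 routes.

8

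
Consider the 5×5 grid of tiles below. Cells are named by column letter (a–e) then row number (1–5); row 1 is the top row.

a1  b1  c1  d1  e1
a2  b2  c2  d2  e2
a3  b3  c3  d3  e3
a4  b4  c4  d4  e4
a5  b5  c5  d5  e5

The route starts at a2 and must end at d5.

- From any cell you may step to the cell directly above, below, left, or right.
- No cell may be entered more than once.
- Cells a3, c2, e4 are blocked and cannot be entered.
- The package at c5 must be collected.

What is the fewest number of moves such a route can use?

6

Any route passes through c5 somewhere between a2 and d5. Summing Manhattan distances along the two legs (a2 → c5 → d5) gives a lower bound of 5 + 1 = 6 moves.
A route of 6 moves achieves this: a2 → b2 → b3 → b4 → b5 → c5 → d5.
Since 6 matches the lower bound, it is optimal.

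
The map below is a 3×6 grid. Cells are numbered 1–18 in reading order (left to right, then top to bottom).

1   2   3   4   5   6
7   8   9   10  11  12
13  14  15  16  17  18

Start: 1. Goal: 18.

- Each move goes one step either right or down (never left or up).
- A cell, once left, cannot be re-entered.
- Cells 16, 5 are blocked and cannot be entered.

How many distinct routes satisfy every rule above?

8

A right/down-only route from 1 to 18 makes exactly 2 down-moves and 5 right-moves in some order.
With no other constraints that would be C(7,2) = 21 routes.
Subtract routes through each blocked cell (inclusion–exclusion for overlaps): − through 5: 3 − through 16: 10 → 8.
That gives 8 routes.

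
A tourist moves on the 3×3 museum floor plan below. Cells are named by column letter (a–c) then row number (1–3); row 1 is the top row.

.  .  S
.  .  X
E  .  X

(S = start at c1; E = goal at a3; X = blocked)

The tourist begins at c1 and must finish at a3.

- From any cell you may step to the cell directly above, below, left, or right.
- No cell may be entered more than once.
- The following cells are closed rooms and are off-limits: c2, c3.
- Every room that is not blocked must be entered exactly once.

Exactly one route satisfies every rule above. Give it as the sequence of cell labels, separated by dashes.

Need to visit all 7 open cells exactly once, starting at c1 and ending at a3.
Cell b3 has only two open neighbours (b2 and a3), so the path must pass straight through it: one of those is the cell it's entered from and the other is where it exits.
Route from c1: 2× left (reaching a1), down to a2, right to b2, down to b3, left to a3 — 6 moves in all.
Check: all 7 open cells covered.

c1 - b1 - a1 - a2 - b2 - b3 - a3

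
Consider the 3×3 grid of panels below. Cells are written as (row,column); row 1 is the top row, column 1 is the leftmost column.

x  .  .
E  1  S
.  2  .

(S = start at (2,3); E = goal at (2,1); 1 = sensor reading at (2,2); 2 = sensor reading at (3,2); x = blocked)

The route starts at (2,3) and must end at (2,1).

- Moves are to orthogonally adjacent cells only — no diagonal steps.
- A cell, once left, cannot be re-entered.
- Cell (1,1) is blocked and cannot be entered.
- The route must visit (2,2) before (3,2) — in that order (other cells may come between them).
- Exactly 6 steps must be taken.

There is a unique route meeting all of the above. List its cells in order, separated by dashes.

(2,3) - (1,3) - (1,2) - (2,2) - (3,2) - (3,1) - (2,1)

The waypoints must appear in the order (2,2), (3,2), with no cell reused.
Route from (2,3): up 1 to (1,3), left 1 to (1,2), down 2 to (3,2), left 1 to (3,1), up 1 to (2,1) — 6 moves in all.
Check: order respected (1 at step 3, 2 at step 4); 6 moves as required.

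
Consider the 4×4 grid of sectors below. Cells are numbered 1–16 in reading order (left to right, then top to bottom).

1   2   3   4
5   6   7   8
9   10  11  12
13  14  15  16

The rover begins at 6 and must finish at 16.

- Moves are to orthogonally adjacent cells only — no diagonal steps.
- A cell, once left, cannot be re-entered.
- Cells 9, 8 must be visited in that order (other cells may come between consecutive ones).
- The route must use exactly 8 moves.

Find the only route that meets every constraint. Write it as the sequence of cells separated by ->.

6 -> 5 -> 9 -> 10 -> 11 -> 7 -> 8 -> 12 -> 16

The waypoints must appear in the order 9, 8, with no cell reused.
Route from 6: left to 5, down to 9, 2× right (reaching 11), up to 7, right to 8, 2× down (reaching 16) — 8 moves in all.
Check: order respected (9 at step 2, 8 at step 6); 8 moves as required.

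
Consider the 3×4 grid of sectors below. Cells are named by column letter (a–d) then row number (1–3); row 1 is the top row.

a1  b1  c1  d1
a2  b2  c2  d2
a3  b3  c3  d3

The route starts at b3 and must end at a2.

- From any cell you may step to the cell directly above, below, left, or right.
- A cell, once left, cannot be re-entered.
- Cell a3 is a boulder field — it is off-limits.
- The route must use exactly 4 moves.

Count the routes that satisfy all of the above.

Need simple routes of exactly 4 moves from b3 to a2 (Manhattan distance 2, so 1 moves are spent on a detour and 1 undoing it).
Enumerating: b3 b2 b1 a1 a2 | b3 c3 c2 b2 a2.
That gives 2 routes.

2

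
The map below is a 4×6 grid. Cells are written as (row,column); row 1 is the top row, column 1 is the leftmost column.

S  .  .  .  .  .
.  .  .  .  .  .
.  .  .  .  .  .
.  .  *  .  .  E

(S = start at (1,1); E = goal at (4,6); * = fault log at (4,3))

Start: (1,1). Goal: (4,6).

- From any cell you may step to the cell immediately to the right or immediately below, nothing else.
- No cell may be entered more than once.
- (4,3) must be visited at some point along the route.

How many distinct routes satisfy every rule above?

10

A right/down-only route from (1,1) to (4,6) makes exactly 3 down-moves and 5 right-moves in some order.
With no other constraints that would be C(8,3) = 56 routes.
Split at (4,3) and multiply the segment counts: (1,1)→(4,3): 10; (4,3)→(4,6): 1; product = 10.
That gives 10 routes.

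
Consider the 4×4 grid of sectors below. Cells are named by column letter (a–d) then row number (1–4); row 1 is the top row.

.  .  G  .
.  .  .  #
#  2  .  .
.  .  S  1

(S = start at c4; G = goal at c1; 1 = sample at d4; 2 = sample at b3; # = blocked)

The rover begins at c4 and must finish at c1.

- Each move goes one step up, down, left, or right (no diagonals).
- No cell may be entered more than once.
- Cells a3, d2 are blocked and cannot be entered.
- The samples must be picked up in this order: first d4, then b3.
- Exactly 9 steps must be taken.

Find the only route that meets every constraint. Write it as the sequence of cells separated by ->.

c4 -> d4 -> d3 -> c3 -> b3 -> b2 -> a2 -> a1 -> b1 -> c1

The waypoints must appear in the order d4, b3, with no cell reused.
Route from c4: right to d4, up to d3, 2× left (reaching b3), up to b2, left to a2, up to a1, 2× right (reaching c1) — 9 moves in all.
Check: order respected (1 at step 1, 2 at step 4); 9 moves as required.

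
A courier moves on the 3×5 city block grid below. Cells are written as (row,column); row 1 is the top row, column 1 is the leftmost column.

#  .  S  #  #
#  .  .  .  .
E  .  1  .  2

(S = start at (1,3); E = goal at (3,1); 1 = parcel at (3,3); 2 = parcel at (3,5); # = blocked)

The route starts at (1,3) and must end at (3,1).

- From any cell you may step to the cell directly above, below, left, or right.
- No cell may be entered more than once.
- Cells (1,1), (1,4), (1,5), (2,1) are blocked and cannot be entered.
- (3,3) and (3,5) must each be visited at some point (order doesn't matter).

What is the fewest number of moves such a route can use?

8

Any route passes through (3,3) and (3,5) in some order between (1,3) and (3,1). Summing Manhattan distances along each leg and taking the cheapest ordering ((1,3) → (3,3) → (3,5) → (3,1)) gives a lower bound of 2 + 2 + 4 = 8 moves.
A route of 8 moves achieves this: (1,3) → (2,3) → (2,4) → (2,5) → (3,5) → (3,4) → (3,3) → (3,2) → (3,1).
Since 8 matches the lower bound, it is optimal.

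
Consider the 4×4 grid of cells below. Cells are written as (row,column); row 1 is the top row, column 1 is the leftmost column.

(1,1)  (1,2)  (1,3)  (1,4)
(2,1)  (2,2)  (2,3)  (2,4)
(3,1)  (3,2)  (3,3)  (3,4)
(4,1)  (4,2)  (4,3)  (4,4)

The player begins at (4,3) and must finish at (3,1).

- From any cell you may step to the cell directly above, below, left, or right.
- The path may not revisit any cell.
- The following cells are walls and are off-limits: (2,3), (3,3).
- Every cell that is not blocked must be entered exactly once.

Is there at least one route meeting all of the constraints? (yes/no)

yes

One route that works: (4,3) → (4,4) → (3,4) → (2,4) → (1,4) → (1,3) → (1,2) → (1,1) → (2,1) → (2,2) → (3,2) → (4,2) → (4,1) → (3,1).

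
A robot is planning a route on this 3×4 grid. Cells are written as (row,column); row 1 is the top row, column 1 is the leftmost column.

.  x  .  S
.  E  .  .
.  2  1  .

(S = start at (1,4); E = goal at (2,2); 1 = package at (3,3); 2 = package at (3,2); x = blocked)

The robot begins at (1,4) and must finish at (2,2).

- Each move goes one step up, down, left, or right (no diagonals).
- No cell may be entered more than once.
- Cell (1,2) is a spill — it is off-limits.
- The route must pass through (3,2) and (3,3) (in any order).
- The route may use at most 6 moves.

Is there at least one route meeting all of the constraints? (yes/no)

One route that works: (1,4) → (2,4) → (3,4) → (3,3) → (3,2) → (2,2).

yes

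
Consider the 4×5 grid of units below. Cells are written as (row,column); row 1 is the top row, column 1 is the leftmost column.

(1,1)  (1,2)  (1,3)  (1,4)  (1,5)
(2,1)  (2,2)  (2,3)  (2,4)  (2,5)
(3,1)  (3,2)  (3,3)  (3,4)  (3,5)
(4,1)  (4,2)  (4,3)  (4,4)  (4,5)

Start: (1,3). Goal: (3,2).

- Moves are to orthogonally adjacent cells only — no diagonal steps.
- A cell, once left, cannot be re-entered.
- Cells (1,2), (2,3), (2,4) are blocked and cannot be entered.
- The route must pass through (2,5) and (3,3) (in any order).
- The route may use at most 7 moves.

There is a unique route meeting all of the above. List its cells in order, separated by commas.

(1,3), (1,4), (1,5), (2,5), (3,5), (3,4), (3,3), (3,2)

The 7-move cap with required stops at (2,5), (3,3) leaves no slack for detours.
Route from (1,3): right 2 to (1,5), down 2 to (3,5), left 3 to (3,2) — 7 moves in all.
Check: all required cells visited; 7 ≤ 7 moves.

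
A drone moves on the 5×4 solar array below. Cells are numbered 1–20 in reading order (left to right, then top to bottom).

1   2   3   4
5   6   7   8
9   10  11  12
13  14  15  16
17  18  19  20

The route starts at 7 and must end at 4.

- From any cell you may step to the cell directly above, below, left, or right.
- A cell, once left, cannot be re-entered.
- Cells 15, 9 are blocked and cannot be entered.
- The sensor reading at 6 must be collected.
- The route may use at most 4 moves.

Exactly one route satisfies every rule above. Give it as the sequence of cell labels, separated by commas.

7, 6, 2, 3, 4

The 4-move cap with required stops at 6 leaves no slack for detours.
Route from 7: left 1 to 6, up 1 to 2, right 2 to 4 — 4 moves in all.
Check: all required cells visited; 4 ≤ 4 moves.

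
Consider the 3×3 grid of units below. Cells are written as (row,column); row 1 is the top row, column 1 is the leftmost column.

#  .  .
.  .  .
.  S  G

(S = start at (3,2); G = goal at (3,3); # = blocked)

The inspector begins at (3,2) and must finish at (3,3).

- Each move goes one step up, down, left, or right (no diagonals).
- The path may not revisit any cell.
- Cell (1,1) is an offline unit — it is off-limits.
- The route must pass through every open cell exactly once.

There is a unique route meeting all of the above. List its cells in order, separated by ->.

Need to visit all 8 open cells exactly once, starting at (3,2) and ending at (3,3).
Route from (3,2): left 1 to (3,1), up 1 to (2,1), right 1 to (2,2), up 1 to (1,2), right 1 to (1,3), down 2 to (3,3) — 7 moves in all.
Check: all 8 open cells covered.

(3,2) -> (3,1) -> (2,1) -> (2,2) -> (1,2) -> (1,3) -> (2,3) -> (3,3)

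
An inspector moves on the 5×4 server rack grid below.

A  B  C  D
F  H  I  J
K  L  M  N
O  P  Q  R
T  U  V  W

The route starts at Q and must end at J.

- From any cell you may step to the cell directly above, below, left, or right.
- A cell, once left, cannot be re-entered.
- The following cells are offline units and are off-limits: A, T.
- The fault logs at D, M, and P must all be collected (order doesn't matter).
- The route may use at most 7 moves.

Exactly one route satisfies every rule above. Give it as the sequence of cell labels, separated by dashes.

Q - P - L - M - I - C - D - J

The budget equals the shortest possible length, so every move has to be on a shortest route through the required cells.
Route from Q: left to P, up to L, right to M, 2× up (reaching C), right to D, down to J — 7 moves in all.
Check: all required cells visited; 7 ≤ 7 moves.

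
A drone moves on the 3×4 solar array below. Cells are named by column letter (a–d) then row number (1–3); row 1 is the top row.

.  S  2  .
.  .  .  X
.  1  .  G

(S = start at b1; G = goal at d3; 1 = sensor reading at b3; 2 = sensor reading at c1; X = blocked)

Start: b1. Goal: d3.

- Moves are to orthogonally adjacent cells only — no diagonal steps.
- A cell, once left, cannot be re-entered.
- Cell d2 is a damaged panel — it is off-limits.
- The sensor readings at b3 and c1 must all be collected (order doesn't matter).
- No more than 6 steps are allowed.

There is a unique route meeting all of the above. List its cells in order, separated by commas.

b1, c1, c2, b2, b3, c3, d3

The budget equals the shortest possible length, so every move has to be on a shortest route through the required cells.
Route from b1: right 1 to c1, down 1 to c2, left 1 to b2, down 1 to b3, right 2 to d3 — 6 moves in all.
Check: all required cells visited; 6 ≤ 6 moves.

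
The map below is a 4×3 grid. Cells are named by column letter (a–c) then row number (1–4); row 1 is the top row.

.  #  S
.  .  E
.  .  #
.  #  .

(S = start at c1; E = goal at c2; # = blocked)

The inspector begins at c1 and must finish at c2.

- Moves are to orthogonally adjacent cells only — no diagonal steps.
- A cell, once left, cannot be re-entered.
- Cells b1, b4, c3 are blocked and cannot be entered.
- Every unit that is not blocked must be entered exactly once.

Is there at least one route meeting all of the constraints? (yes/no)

Cell a1 has only one open neighbour but is neither the start nor the goal, so a Hamiltonian route would have to both enter and leave it through the same neighbour — impossible without revisiting.

no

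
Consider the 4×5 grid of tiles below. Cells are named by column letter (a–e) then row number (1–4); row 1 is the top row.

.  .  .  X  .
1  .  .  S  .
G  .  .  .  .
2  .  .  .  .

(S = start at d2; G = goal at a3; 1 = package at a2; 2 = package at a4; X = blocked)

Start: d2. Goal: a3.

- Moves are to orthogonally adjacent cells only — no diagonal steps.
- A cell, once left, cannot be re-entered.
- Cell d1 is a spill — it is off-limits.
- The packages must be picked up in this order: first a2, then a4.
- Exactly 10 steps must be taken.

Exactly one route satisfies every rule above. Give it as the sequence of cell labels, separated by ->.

The waypoints must appear in the order a2, a4, with no cell reused.
Route from d2: left 1 to c2, up 1 to c1, left 2 to a1, down 1 to a2, right 1 to b2, down 2 to b4, left 1 to a4, up 1 to a3 — 10 moves in all.
Check: order respected (1 at step 5, 2 at step 9); 10 moves as required.

d2 -> c2 -> c1 -> b1 -> a1 -> a2 -> b2 -> b3 -> b4 -> a4 -> a3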